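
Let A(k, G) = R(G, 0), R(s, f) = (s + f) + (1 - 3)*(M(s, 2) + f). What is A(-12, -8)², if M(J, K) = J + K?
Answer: 16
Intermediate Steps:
R(s, f) = -4 - f - s (R(s, f) = (s + f) + (1 - 3)*((s + 2) + f) = (f + s) - 2*((2 + s) + f) = (f + s) - 2*(2 + f + s) = (f + s) + (-4 - 2*f - 2*s) = -4 - f - s)
A(k, G) = -4 - G (A(k, G) = -4 - 1*0 - G = -4 + 0 - G = -4 - G)
A(-12, -8)² = (-4 - 1*(-8))² = (-4 + 8)² = 4² = 16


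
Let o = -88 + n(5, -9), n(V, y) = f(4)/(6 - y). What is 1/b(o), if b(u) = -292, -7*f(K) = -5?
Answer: -1/292 ≈ -0.0034247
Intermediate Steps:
f(K) = 5/7 (f(K) = -⅐*(-5) = 5/7)
n(V, y) = 5/(7*(6 - y))
o = -1847/21 (o = -88 - 5/(-42 + 7*(-9)) = -88 - 5/(-42 - 63) = -88 - 5/(-105) = -88 - 5*(-1/105) = -88 + 1/21 = -1847/21 ≈ -87.952)
1/b(o) = 1/(-292) = -1/292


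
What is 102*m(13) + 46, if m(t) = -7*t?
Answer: -9236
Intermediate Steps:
102*m(13) + 46 = 102*(-7*13) + 46 = 102*(-91) + 46 = -9282 + 46 = -9236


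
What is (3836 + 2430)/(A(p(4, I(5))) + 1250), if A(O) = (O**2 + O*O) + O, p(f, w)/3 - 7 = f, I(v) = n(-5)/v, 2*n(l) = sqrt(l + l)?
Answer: 6266/3461 ≈ 1.8105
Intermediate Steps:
n(l) = sqrt(2)*sqrt(l)/2 (n(l) = sqrt(l + l)/2 = sqrt(2*l)/2 = (sqrt(2)*sqrt(l))/2 = sqrt(2)*sqrt(l)/2)
I(v) = I*sqrt(10)/(2*v) (I(v) = (sqrt(2)*sqrt(-5)/2)/v = (sqrt(2)*(I*sqrt(5))/2)/v = (I*sqrt(10)/2)/v = I*sqrt(10)/(2*v))
p(f, w) = 21 + 3*f
A(O) = O + 2*O**2 (A(O) = (O**2 + O**2) + O = 2*O**2 + O = O + 2*O**2)
(3836 + 2430)/(A(p(4, I(5))) + 1250) = (3836 + 2430)/((21 + 3*4)*(1 + 2*(21 + 3*4)) + 1250) = 6266/((21 + 12)*(1 + 2*(21 + 12)) + 1250) = 6266/(33*(1 + 2*33) + 1250) = 6266/(33*(1 + 66) + 1250) = 6266/(33*67 + 1250) = 6266/(2211 + 1250) = 6266/3461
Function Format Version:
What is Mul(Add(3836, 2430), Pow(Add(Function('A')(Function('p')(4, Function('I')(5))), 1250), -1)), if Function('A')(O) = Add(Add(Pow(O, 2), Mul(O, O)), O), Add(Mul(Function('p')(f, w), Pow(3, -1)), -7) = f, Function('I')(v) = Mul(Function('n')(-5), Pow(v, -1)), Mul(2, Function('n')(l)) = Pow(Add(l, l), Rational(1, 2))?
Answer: Rational(6266, 3461) ≈ 1.8105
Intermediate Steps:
Function('n')(l) = Mul(Rational(1, 2), Pow(2, Rational(1, 2)), Pow(l, Rational(1, 2))) (Function('n')(l) = Mul(Rational(1, 2), Pow(Add(l, l), Rational(1, 2))) = Mul(Rational(1, 2), Pow(Mul(2, l), Rational(1, 2))) = Mul(Rational(1, 2), Mul(Pow(2, Rational(1, 2)), Pow(l, Rational(1, 2)))) = Mul(Rational(1, 2), Pow(2, Rational(1, 2)), Pow(l, Rational(1, 2))))
Function('I')(v) = Mul(Rational(1, 2), I, Pow(10, Rational(1, 2)), Pow(v, -1)) (Function('I')(v) = Mul(Mul(Rational(1, 2), Pow(2, Rational(1, 2)), Pow(-5, Rational(1, 2))), Pow(v, -1)) = Mul(Mul(Rational(1, 2), Pow(2, Rational(1, 2)), Mul(I, Pow(5, Rational(1, 2)))), Pow(v, -1)) = Mul(Mul(Rational(1, 2), I, Pow(10, Rational(1, 2))), Pow(v, -1)) = Mul(Rational(1, 2), I, Pow(10, Rational(1, 2)), Pow(v, -1)))
Function('p')(f, w) = Add(21, Mul(3, f))
Function('A')(O) = Add(O, Mul(2, Pow(O, 2))) (Function('A')(O) = Add(Add(Pow(O, 2), Pow(O, 2)), O) = Add(Mul(2, Pow(O, 2)), O) = Add(O, Mul(2, Pow(O, 2))))
Mul(Add(3836, 2430), Pow(Add(Function('A')(Function('p')(4, Function('I')(5))), 1250), -1)) = Mul(Add(3836, 2430), Pow(Add(Mul(Add(21, Mul(3, 4)), Add(1, Mul(2, Add(21, Mul(3, 4))))), 1250), -1)) = Mul(6266, Pow(Add(Mul(Add(21, 12), Add(1, Mul(2, Add(21, 12)))), 1250), -1)) = Mul(6266, Pow(Add(Mul(33, Add(1, Mul(2, 33))), 1250), -1)) = Mul(6266, Pow(Add(Mul(33, Add(1, 66)), 1250), -1)) = Mul(6266, Pow(Add(Mul(33, 67), 1250), -1)) = Mul(6266, Pow(Add(2211, 1250), -1)) = Mul(6266, Pow(3461, -1)) = Mul(6266, Rational(1, 3461)) = Rational(6266, 3461)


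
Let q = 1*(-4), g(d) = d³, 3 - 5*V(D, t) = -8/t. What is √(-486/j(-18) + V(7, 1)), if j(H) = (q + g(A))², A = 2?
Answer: 7*I*√230/20 ≈ 5.308*I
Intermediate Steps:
V(D, t) = ⅗ + 8/(5*t) (V(D, t) = ⅗ - (-8)/(5*t) = ⅗ + 8/(5*t))
q = -4
j(H) = 16 (j(H) = (-4 + 2³)² = (-4 + 8)² = 4² = 16)
√(-486/j(-18) + V(7, 1)) = √(-486/16 + (⅕)*(8 + 3*1)/1) = √(-486*1/16 + (⅕)*1*(8 + 3)) = √(-243/8 + (⅕)*1*11) = √(-243/8 + 11/5) = √(-1127/40) = 7*I*√230/20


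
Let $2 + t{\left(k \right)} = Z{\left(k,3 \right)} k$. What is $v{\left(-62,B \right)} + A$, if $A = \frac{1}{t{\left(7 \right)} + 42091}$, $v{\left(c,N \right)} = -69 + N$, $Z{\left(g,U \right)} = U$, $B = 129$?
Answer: $\frac{2526601}{42110} \approx 60.0$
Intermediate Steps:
$t{\left(k \right)} = -2 + 3 k$
$A = \frac{1}{42110}$ ($A = \frac{1}{\left(-2 + 3 \cdot 7\right) + 42091} = \frac{1}{\left(-2 + 21\right) + 42091} = \frac{1}{19 + 42091} = \frac{1}{42110} \approx 2.3747 \cdot 10^{-5}$)
$v{\left(-62,B \right)} + A = \left(-69 + 129\right) + \frac{1}{42110} = 60 + \frac{1}{42110} = \frac{2526601}{42110}$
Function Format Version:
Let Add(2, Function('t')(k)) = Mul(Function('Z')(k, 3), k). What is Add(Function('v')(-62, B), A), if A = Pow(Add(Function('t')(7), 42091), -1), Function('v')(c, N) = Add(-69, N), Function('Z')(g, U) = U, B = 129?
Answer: Rational(2526601, 42110) ≈ 60.000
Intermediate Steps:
Function('t')(k) = Add(-2, Mul(3, k))
A = Rational(1, 42110) (A = Pow(Add(Add(-2, Mul(3, 7)), 42091), -1) = Pow(Add(Add(-2, 21), 42091), -1) = Pow(Add(19, 42091), -1) = Pow(42110, -1) = Rational(1, 42110) ≈ 2.3747e-5)
Add(Function('v')(-62, B), A) = Add(Add(-69, 129), Rational(1, 42110)) = Add(60, Rational(1, 42110)) = Rational(2526601, 42110)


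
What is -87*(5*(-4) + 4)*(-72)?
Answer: -100224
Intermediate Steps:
-87*(5*(-4) + 4)*(-72) = -87*(-20 + 4)*(-72) = -87*(-16)*(-72) = 1392*(-72) = -100224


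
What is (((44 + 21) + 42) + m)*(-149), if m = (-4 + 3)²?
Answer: -16092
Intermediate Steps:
m = 1 (m = (-1)² = 1)
(((44 + 21) + 42) + m)*(-149) = (((44 + 21) + 42) + 1)*(-149) = ((65 + 42) + 1)*(-149) = (107 + 1)*(-149) = 108*(-149) = -16092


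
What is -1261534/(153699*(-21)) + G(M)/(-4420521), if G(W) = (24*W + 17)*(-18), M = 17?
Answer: 29636662876/75492184131 ≈ 0.39258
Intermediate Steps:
G(W) = -306 - 432*W (G(W) = (17 + 24*W)*(-18) = -306 - 432*W)
-1261534/(153699*(-21)) + G(M)/(-4420521) = -1261534/(153699*(-21)) + (-306 - 432*17)/(-4420521) = -1261534/(-3227679) + (-306 - 7344)*(-1/4420521) = -1261534*(-1/3227679) - 7650*(-1/4420521) = 1261534/3227679 + 850/491169 = 29636662876/75492184131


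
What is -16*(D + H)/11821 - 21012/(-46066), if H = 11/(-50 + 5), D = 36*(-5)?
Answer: 8577744778/12252289185 ≈ 0.70009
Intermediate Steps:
D = -180
H = -11/45 (H = 11/(-45) = 11*(-1/45) = -11/45 ≈ -0.24444)
-16*(D + H)/11821 - 21012/(-46066) = -16*(-180 - 11/45)/11821 - 21012/(-46066) = -16*(-8111/45)*(1/11821) - 21012*(-1/46066) = (129776/45)*(1/11821) + 10506/23033 = 129776/531945 + 10506/23033 = 8577744778/12252289185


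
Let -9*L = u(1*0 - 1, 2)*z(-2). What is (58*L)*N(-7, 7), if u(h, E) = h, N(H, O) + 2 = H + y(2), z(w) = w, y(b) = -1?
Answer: 1160/9 ≈ 128.89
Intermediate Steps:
N(H, O) = -3 + H (N(H, O) = -2 + (H - 1) = -2 + (-1 + H) = -3 + H)
L = -2/9 (L = -(1*0 - 1)*(-2)/9 = -(0 - 1)*(-2)/9 = -(-1)*(-2)/9 = -⅑*2 = -2/9 ≈ -0.22222)
(58*L)*N(-7, 7) = (58*(-2/9))*(-3 - 7) = -116/9*(-10) = 1160/9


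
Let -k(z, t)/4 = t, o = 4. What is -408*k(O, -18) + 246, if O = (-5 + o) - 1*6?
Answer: -29130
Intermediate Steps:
O = -7 (O = (-5 + 4) - 1*6 = -1 - 6 = -7)
k(z, t) = -4*t
-408*k(O, -18) + 246 = -(-1632)*(-18) + 246 = -408*72 + 246 = -29376 + 246 = -29130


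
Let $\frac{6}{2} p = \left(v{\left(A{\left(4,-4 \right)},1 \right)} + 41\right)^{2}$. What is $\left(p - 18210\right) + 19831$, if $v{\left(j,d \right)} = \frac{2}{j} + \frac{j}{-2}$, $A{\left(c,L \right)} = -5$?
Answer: $\frac{672061}{300} \approx 2240.2$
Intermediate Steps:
$v{\left(j,d \right)} = \frac{2}{j} - \frac{j}{2}$ ($v{\left(j,d \right)} = \frac{2}{j} + j \left(- \frac{1}{2}\right) = \frac{2}{j} - \frac{j}{2}$)
$p = \frac{185761}{300}$ ($p = \frac{\left(\left(\frac{2}{-5} - - \frac{5}{2}\right) + 41\right)^{2}}{3} = \frac{\left(\left(2 \left(- \frac{1}{5}\right) + \frac{5}{2}\right) + 41\right)^{2}}{3} = \frac{\left(\left(- \frac{2}{5} + \frac{5}{2}\right) + 41\right)^{2}}{3} = \frac{\left(\frac{21}{10} + 41\right)^{2}}{3} = \frac{\left(\frac{431}{10}\right)^{2}}{3} = \frac{1}{3} \cdot \frac{185761}{100} = \frac{185761}{300} \approx 619.2$)
$\left(p - 18210\right) + 19831 = \left(\frac{185761}{300} - 18210\right) + 19831 = - \frac{5277239}{300} + 19831 = \frac{672061}{300}$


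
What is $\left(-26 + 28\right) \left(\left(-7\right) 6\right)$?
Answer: $-84$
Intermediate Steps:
$\left(-26 + 28\right) \left(\left(-7\right) 6\right) = 2 \left(-42\right) = -84$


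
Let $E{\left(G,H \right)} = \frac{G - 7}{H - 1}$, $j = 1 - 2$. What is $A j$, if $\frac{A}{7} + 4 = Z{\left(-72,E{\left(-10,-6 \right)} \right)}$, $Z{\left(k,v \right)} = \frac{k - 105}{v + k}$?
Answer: $\frac{4963}{487} \approx 10.191$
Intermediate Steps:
$j = -1$ ($j = 1 - 2 = -1$)
$E{\left(G,H \right)} = \frac{-7 + G}{-1 + H}$
$Z{\left(k,v \right)} = \frac{-105 + k}{k + v}$
$A = - \frac{4963}{487}$ ($A = -28 + 7 \frac{-105 - 72}{-72 + \frac{-7 - 10}{-1 - 6}} = -28 + 7 \frac{1}{-72 + \frac{1}{-7} \left(-17\right)} \left(-177\right) = -28 + 7 \frac{1}{-72 - - \frac{17}{7}} \left(-177\right) = -28 + 7 \frac{1}{-72 + \frac{17}{7}} \left(-177\right) = -28 + 7 \frac{1}{- \frac{487}{7}} \left(-177\right) = -28 + 7 \left(\left(- \frac{7}{487}\right) \left(-177\right)\right) = -28 + 7 \cdot \frac{1239}{487} = -28 + \frac{8673}{487} = - \frac{4963}{487} \approx -10.191$)
$A j = \left(- \frac{4963}{487}\right) \left(-1\right) = \frac{4963}{487}$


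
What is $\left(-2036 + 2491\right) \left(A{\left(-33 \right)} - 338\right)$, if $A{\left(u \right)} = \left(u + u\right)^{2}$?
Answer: $1828190$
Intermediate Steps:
$A{\left(u \right)} = 4 u^{2}$ ($A{\left(u \right)} = \left(2 u\right)^{2} = 4 u^{2}$)
$\left(-2036 + 2491\right) \left(A{\left(-33 \right)} - 338\right) = \left(-2036 + 2491\right) \left(4 \left(-33\right)^{2} - 338\right) = 455 \left(4 \cdot 1089 - 338\right) = 455 \left(4356 - 338\right) = 455 \cdot 4018 = 1828190$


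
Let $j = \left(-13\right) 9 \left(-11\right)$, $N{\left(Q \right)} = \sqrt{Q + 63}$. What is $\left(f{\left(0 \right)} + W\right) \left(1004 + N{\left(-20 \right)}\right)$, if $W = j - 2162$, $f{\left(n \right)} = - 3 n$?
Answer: $-878500 - 875 \sqrt{43} \approx -8.8424 \cdot 10^{5}$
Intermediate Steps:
$N{\left(Q \right)} = \sqrt{63 + Q}$
$j = 1287$ ($j = \left(-117\right) \left(-11\right) = 1287$)
$W = -875$ ($W = 1287 - 2162 = -875$)
$\left(f{\left(0 \right)} + W\right) \left(1004 + N{\left(-20 \right)}\right) = \left(\left(-3\right) 0 - 875\right) \left(1004 + \sqrt{63 - 20}\right) = \left(0 - 875\right) \left(1004 + \sqrt{43}\right) = - 875 \left(1004 + \sqrt{43}\right) = -878500 - 875 \sqrt{43}$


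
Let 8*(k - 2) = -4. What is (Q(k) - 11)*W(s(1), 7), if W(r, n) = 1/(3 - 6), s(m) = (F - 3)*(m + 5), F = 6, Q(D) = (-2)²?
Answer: 7/3 ≈ 2.3333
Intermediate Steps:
k = 3/2 (k = 2 + (⅛)*(-4) = 2 - ½ = 3/2 ≈ 1.5000)
Q(D) = 4
s(m) = 15 + 3*m (s(m) = (6 - 3)*(m + 5) = 3*(5 + m) = 15 + 3*m)
W(r, n) = -⅓ (W(r, n) = 1/(-3) = -⅓)
(Q(k) - 11)*W(s(1), 7) = (4 - 11)*(-⅓) = -7*(-⅓) = 7/3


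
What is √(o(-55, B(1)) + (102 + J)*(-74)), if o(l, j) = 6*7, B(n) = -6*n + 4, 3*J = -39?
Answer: 4*I*√409 ≈ 80.895*I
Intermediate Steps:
J = -13 (J = (⅓)*(-39) = -13)
B(n) = 4 - 6*n
o(l, j) = 42
√(o(-55, B(1)) + (102 + J)*(-74)) = √(42 + (102 - 13)*(-74)) = √(42 + 89*(-74)) = √(42 - 6586) = √(-6544) = 4*I*√409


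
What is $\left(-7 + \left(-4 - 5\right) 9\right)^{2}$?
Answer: $7744$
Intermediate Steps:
$\left(-7 + \left(-4 - 5\right) 9\right)^{2} = \left(-7 - 81\right)^{2} = \left(-88\right)^{2} = 7744$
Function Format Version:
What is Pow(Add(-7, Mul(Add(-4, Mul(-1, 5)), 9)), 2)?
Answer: 7744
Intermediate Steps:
Pow(Add(-7, Mul(Add(-4, Mul(-1, 5)), 9)), 2) = Pow(Add(-7, Mul(Add(-4, -5), 9)), 2) = Pow(Add(-7, Mul(-9, 9)), 2) = Pow(Add(-7, -81), 2) = Pow(-88, 2) = 7744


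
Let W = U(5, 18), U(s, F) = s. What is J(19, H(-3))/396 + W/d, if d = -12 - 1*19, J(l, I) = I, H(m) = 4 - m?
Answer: -1763/12276 ≈ -0.14361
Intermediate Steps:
W = 5
d = -31 (d = -12 - 19 = -31)
J(19, H(-3))/396 + W/d = (4 - 1*(-3))/396 + 5/(-31) = (4 + 3)*(1/396) + 5*(-1/31) = 7*(1/396) - 5/31 = 7/396 - 5/31 = -1763/12276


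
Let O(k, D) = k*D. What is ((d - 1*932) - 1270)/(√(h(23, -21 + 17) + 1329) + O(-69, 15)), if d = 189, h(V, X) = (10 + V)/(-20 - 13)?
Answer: 2083455/1069897 + 8052*√83/1069897 ≈ 2.0159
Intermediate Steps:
h(V, X) = -10/33 - V/33 (h(V, X) = (10 + V)/(-33) = (10 + V)*(-1/33) = -10/33 - V/33)
O(k, D) = D*k
((d - 1*932) - 1270)/(√(h(23, -21 + 17) + 1329) + O(-69, 15)) = ((189 - 1*932) - 1270)/(√((-10/33 - 1/33*23) + 1329) + 15*(-69)) = ((189 - 932) - 1270)/(√((-10/33 - 23/33) + 1329) - 1035) = (-743 - 1270)/(√(-1 + 1329) - 1035) = -2013/(√1328 - 1035) = -2013/(4*√83 - 1035) = -2013/(-1035 + 4*√83)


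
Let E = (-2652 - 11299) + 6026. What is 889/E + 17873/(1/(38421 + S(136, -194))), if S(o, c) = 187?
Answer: 5468573212311/7925 ≈ 6.9004e+8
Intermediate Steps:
E = -7925 (E = -13951 + 6026 = -7925)
889/E + 17873/(1/(38421 + S(136, -194))) = 889/(-7925) + 17873/(1/(38421 + 187)) = 889*(-1/7925) + 17873/(1/38608) = -889/7925 + 17873/(1/38608) = -889/7925 + 17873*38608 = -889/7925 + 690040784 = 5468573212311/7925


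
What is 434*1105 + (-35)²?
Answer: 480795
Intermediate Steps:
434*1105 + (-35)² = 479570 + 1225 = 480795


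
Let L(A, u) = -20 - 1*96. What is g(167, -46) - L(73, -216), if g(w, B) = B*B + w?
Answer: 2399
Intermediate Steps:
g(w, B) = w + B**2 (g(w, B) = B**2 + w = w + B**2)
L(A, u) = -116 (L(A, u) = -20 - 96 = -116)
g(167, -46) - L(73, -216) = (167 + (-46)**2) - 1*(-116) = (167 + 2116) + 116 = 2283 + 116 = 2399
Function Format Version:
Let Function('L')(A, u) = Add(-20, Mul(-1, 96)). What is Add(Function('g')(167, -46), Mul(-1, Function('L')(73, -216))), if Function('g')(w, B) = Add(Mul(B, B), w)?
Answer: 2399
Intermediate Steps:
Function('g')(w, B) = Add(w, Pow(B, 2)) (Function('g')(w, B) = Add(Pow(B, 2), w) = Add(w, Pow(B, 2)))
Function('L')(A, u) = -116 (Function('L')(A, u) = Add(-20, -96) = -116)
Add(Function('g')(167, -46), Mul(-1, Function('L')(73, -216))) = Add(Add(167, Pow(-46, 2)), Mul(-1, -116)) = Add(Add(167, 2116), 116) = Add(2283, 116) = 2399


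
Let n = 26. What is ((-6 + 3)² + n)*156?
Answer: 5460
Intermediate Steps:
((-6 + 3)² + n)*156 = ((-6 + 3)² + 26)*156 = ((-3)² + 26)*156 = (9 + 26)*156 = 35*156 = 5460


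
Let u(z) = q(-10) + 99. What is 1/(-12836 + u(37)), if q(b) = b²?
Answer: -1/12637 ≈ -7.9133e-5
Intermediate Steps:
u(z) = 199 (u(z) = (-10)² + 99 = 100 + 99 = 199)
1/(-12836 + u(37)) = 1/(-12836 + 199) = 1/(-12637) = -1/12637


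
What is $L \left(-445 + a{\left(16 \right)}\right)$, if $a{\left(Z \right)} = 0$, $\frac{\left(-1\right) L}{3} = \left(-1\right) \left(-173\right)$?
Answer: $230955$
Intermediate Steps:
$L = -519$ ($L = - 3 \left(\left(-1\right) \left(-173\right)\right) = \left(-3\right) 173 = -519$)
$L \left(-445 + a{\left(16 \right)}\right) = - 519 \left(-445 + 0\right) = \left(-519\right) \left(-445\right) = 230955$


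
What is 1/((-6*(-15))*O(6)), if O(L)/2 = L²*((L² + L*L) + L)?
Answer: 1/505440 ≈ 1.9785e-6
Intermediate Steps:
O(L) = 2*L²*(L + 2*L²) (O(L) = 2*(L²*((L² + L*L) + L)) = 2*(L²*((L² + L²) + L)) = 2*(L²*(2*L² + L)) = 2*(L²*(L + 2*L²)) = 2*L²*(L + 2*L²))
1/((-6*(-15))*O(6)) = 1/((-6*(-15))*(6³*(2 + 4*6))) = 1/(90*(216*(2 + 24))) = 1/(90*(216*26)) = 1/(90*5616) = 1/505440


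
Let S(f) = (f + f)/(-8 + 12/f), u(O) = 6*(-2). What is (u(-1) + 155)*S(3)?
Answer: -429/2 ≈ -214.50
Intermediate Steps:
u(O) = -12
S(f) = 2*f/(-8 + 12/f) (S(f) = (2*f)/(-8 + 12/f) = 2*f/(-8 + 12/f))
(u(-1) + 155)*S(3) = (-12 + 155)*(-1*3²/(-6 + 4*3)) = 143*(-1*9/(-6 + 12)) = 143*(-1*9/6) = 143*(-1*9*⅙) = 143*(-3/2) = -429/2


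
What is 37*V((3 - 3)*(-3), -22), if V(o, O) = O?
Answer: -814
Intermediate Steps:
37*V((3 - 3)*(-3), -22) = 37*(-22) = -814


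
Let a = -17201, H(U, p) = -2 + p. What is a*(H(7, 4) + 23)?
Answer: -430025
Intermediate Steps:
a*(H(7, 4) + 23) = -17201*((-2 + 4) + 23) = -17201*(2 + 23) = -17201*25 = -430025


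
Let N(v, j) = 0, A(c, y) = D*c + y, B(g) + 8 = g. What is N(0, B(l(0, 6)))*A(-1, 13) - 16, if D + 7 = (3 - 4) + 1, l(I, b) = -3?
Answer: -16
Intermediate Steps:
B(g) = -8 + g
D = -7 (D = -7 + ((3 - 4) + 1) = -7 + (-1 + 1) = -7 + 0 = -7)
A(c, y) = y - 7*c (A(c, y) = -7*c + y = y - 7*c)
N(0, B(l(0, 6)))*A(-1, 13) - 16 = 0*(13 - 7*(-1)) - 16 = 0*(13 + 7) - 16 = 0*20 - 16 = 0 - 16 = -16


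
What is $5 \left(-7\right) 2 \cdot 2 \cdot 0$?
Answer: $0$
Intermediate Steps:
$5 \left(-7\right) 2 \cdot 2 \cdot 0 = 5 \left(\left(-14\right) 0\right) = 5 \cdot 0 = 0$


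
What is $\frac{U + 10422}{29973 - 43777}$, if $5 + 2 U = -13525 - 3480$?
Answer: $- \frac{1917}{13804} \approx -0.13887$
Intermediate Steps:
$U = -8505$ ($U = - \frac{5}{2} + \frac{-13525 - 3480}{2} = - \frac{5}{2} + \frac{1}{2} \left(-17005\right) = - \frac{5}{2} - \frac{17005}{2} = -8505$)
$\frac{U + 10422}{29973 - 43777} = \frac{-8505 + 10422}{29973 - 43777} = \frac{1917}{-13804} = 1917 \left(- \frac{1}{13804}\right) = - \frac{1917}{13804}$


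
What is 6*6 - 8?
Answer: 28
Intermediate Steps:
6*6 - 8 = 36 - 8 = 28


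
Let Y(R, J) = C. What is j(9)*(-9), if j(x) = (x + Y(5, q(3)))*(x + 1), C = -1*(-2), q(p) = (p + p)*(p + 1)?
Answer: -990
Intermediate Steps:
q(p) = 2*p*(1 + p) (q(p) = (2*p)*(1 + p) = 2*p*(1 + p))
C = 2
Y(R, J) = 2
j(x) = (1 + x)*(2 + x) (j(x) = (x + 2)*(x + 1) = (2 + x)*(1 + x) = (1 + x)*(2 + x))
j(9)*(-9) = (2 + 9² + 3*9)*(-9) = (2 + 81 + 27)*(-9) = 110*(-9) = -990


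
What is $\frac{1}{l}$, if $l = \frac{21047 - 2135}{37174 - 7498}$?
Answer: $\frac{2473}{1576} \approx 1.5692$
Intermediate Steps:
$l = \frac{1576}{2473}$ ($l = \frac{18912}{29676} = 18912 \cdot \frac{1}{29676} = \frac{1576}{2473} \approx 0.63728$)
$\frac{1}{l} = \frac{1}{\frac{1576}{2473}} = \frac{2473}{1576}$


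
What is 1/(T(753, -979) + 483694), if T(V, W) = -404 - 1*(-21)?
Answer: 1/483311 ≈ 2.0691e-6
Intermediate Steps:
T(V, W) = -383 (T(V, W) = -404 + 21 = -383)
1/(T(753, -979) + 483694) = 1/(-383 + 483694) = 1/483311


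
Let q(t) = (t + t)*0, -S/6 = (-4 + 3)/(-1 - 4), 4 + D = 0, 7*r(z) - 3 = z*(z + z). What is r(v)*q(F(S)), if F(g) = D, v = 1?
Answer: 0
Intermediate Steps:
r(z) = 3/7 + 2*z²/7 (r(z) = 3/7 + (z*(z + z))/7 = 3/7 + (z*(2*z))/7 = 3/7 + (2*z²)/7 = 3/7 + 2*z²/7)
D = -4 (D = -4 + 0 = -4)
S = -6/5 (S = -6*(-4 + 3)/(-1 - 4) = -(-6)/(-5) = -(-6)*(-1)/5 = -6*⅕ = -6/5 ≈ -1.2000)
F(g) = -4
q(t) = 0 (q(t) = (2*t)*0 = 0)
r(v)*q(F(S)) = (3/7 + (2/7)*1²)*0 = (3/7 + (2/7)*1)*0 = (3/7 + 2/7)*0 = (5/7)*0 = 0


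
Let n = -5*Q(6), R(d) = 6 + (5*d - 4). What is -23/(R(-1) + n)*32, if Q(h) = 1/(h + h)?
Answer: 8832/41 ≈ 215.41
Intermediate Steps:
Q(h) = 1/(2*h)
R(d) = 2 + 5*d (R(d) = 6 + (-4 + 5*d) = 2 + 5*d)
n = -5/12 (n = -5/(2*6) = -5*1/12 = -5/12 ≈ -0.41667)
-23/(R(-1) + n)*32 = -23/((2 + 5*(-1)) - 5/12)*32 = -23/((2 - 5) - 5/12)*32 = -23/(-3 - 5/12)*32 = -23/(-41/12)*32 = -23*(-12/41)*32 = (276/41)*32 = 8832/41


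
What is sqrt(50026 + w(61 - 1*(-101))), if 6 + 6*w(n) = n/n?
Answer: sqrt(1800906)/6 ≈ 223.66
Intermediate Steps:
w(n) = -5/6 (w(n) = -1 + (n/n)/6 = -1 + (1/6)*1 = -1 + 1/6 = -5/6)
sqrt(50026 + w(61 - 1*(-101))) = sqrt(50026 - 5/6) = sqrt(300151/6) = sqrt(1800906)/6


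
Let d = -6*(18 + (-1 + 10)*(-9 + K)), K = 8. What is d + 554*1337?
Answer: 740644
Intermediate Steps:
d = -54 (d = -6*(18 + (-1 + 10)*(-9 + 8)) = -6*(18 + 9*(-1)) = -6*(18 - 9) = -6*9 = -54)
d + 554*1337 = -54 + 554*1337 = -54 + 740698 = 740644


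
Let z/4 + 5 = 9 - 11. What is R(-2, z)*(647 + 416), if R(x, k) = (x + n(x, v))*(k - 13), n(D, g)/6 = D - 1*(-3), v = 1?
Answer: -174332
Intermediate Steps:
n(D, g) = 18 + 6*D (n(D, g) = 6*(D - 1*(-3)) = 6*(D + 3) = 6*(3 + D) = 18 + 6*D)
z = -28 (z = -20 + 4*(9 - 11) = -20 + 4*(-2) = -20 - 8 = -28)
R(x, k) = (-13 + k)*(18 + 7*x) (R(x, k) = (x + (18 + 6*x))*(k - 13) = (18 + 7*x)*(-13 + k) = (-13 + k)*(18 + 7*x))
R(-2, z)*(647 + 416) = (-234 - 91*(-2) + 18*(-28) + 7*(-28)*(-2))*(647 + 416) = (-234 + 182 - 504 + 392)*1063 = -164*1063 = -174332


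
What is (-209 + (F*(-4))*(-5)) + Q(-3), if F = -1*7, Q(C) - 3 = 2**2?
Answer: -342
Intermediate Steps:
Q(C) = 7 (Q(C) = 3 + 2**2 = 3 + 4 = 7)
F = -7
(-209 + (F*(-4))*(-5)) + Q(-3) = (-209 - 7*(-4)*(-5)) + 7 = (-209 + 28*(-5)) + 7 = (-209 - 140) + 7 = -349 + 7 = -342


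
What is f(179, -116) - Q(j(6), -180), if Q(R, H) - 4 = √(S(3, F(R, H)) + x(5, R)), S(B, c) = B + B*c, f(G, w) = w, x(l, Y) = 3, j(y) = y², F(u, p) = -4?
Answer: -120 - I*√6 ≈ -120.0 - 2.4495*I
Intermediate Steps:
Q(R, H) = 4 + I*√6 (Q(R, H) = 4 + √(3*(1 - 4) + 3) = 4 + √(3*(-3) + 3) = 4 + √(-9 + 3) = 4 + √(-6) = 4 + I*√6)
f(179, -116) - Q(j(6), -180) = -116 - (4 + I*√6) = -116 + (-4 - I*√6) = -120 - I*√6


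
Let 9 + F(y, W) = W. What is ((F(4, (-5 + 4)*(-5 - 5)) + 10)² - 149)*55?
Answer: -1540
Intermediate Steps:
F(y, W) = -9 + W
((F(4, (-5 + 4)*(-5 - 5)) + 10)² - 149)*55 = (((-9 + (-5 + 4)*(-5 - 5)) + 10)² - 149)*55 = (((-9 - 1*(-10)) + 10)² - 149)*55 = (((-9 + 10) + 10)² - 149)*55 = ((1 + 10)² - 149)*55 = (11² - 149)*55 = (121 - 149)*55 = -28*55 = -1540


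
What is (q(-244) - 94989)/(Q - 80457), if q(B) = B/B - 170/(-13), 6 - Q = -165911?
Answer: -617337/555490 ≈ -1.1113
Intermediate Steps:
Q = 165917 (Q = 6 - 1*(-165911) = 6 + 165911 = 165917)
q(B) = 183/13 (q(B) = 1 - 170*(-1/13) = 1 + 170/13 = 183/13)
(q(-244) - 94989)/(Q - 80457) = (183/13 - 94989)/(165917 - 80457) = -1234674/13/85460 = -1234674/13*1/85460 = -617337/555490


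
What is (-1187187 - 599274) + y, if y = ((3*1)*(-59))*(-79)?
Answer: -1772478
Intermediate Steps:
y = 13983 (y = (3*(-59))*(-79) = -177*(-79) = 13983)
(-1187187 - 599274) + y = (-1187187 - 599274) + 13983 = -1786461 + 13983 = -1772478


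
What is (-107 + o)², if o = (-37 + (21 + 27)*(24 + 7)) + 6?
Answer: 1822500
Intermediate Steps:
o = 1457 (o = (-37 + 48*31) + 6 = (-37 + 1488) + 6 = 1451 + 6 = 1457)
(-107 + o)² = (-107 + 1457)² = 1350² = 1822500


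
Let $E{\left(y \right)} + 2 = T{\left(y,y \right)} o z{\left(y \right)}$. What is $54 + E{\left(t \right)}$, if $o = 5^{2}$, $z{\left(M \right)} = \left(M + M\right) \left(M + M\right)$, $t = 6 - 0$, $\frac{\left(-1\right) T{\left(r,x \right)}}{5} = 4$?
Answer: $-71948$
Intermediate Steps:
$T{\left(r,x \right)} = -20$ ($T{\left(r,x \right)} = \left(-5\right) 4 = -20$)
$t = 6$ ($t = 6 + 0 = 6$)
$z{\left(M \right)} = 4 M^{2}$ ($z{\left(M \right)} = 2 M 2 M = 4 M^{2}$)
$o = 25$
$E{\left(y \right)} = -2 - 2000 y^{2}$ ($E{\left(y \right)} = -2 + \left(-20\right) 25 \cdot 4 y^{2} = -2 - 500 \cdot 4 y^{2} = -2 - 2000 y^{2}$)
$54 + E{\left(t \right)} = 54 - \left(2 + 2000 \cdot 6^{2}\right) = 54 - 72002 = -71948$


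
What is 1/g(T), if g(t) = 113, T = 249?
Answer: 1/113 ≈ 0.0088496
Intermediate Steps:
1/g(T) = 1/113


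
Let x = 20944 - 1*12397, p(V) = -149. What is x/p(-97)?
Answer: -8547/149 ≈ -57.362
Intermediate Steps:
x = 8547 (x = 20944 - 12397 = 8547)
x/p(-97) = 8547/(-149) = 8547*(-1/149) = -8547/149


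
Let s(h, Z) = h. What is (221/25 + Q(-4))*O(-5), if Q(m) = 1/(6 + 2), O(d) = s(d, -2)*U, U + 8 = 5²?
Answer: -30481/40 ≈ -762.03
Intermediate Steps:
U = 17 (U = -8 + 5² = -8 + 25 = 17)
O(d) = 17*d (O(d) = d*17 = 17*d)
Q(m) = ⅛ (Q(m) = 1/8 = ⅛)
(221/25 + Q(-4))*O(-5) = (221/25 + ⅛)*(17*(-5)) = (221*(1/25) + ⅛)*(-85) = (221/25 + ⅛)*(-85) = (1793/200)*(-85) = -30481/40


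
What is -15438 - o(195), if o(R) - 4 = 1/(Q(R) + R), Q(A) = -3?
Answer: -2964865/192 ≈ -15442.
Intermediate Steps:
o(R) = 4 + 1/(-3 + R)
-15438 - o(195) = -15438 - (-11 + 4*195)/(-3 + 195) = -15438 - (-11 + 780)/192 = -15438 - 769/192 = -2964865/192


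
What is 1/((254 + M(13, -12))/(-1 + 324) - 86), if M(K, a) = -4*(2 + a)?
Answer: -323/27484 ≈ -0.011752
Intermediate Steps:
M(K, a) = -8 - 4*a
1/((254 + M(13, -12))/(-1 + 324) - 86) = 1/((254 + (-8 - 4*(-12)))/(-1 + 324) - 86) = 1/((254 + (-8 + 48))/323 - 86) = 1/((254 + 40)*(1/323) - 86) = 1/(294*(1/323) - 86) = 1/(294/323 - 86) = 1/(-27484/323) = -323/27484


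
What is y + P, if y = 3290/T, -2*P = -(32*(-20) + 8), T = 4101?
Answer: -1292626/4101 ≈ -315.20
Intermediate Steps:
P = -316 (P = -(-1)*(32*(-20) + 8)/2 = -(-1)*(-640 + 8)/2 = -(-1)*(-632)/2 = -½*632 = -316)
y = 3290/4101 ≈ 0.80224
y + P = 3290/4101 - 316 = -1292626/4101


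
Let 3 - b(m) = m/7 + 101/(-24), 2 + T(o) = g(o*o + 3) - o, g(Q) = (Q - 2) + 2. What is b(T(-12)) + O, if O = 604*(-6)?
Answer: -611389/168 ≈ -3639.2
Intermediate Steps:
O = -3624
g(Q) = Q (g(Q) = (-2 + Q) + 2 = Q)
T(o) = 1 + o**2 - o (T(o) = -2 + ((o*o + 3) - o) = -2 + ((o**2 + 3) - o) = -2 + ((3 + o**2) - o) = -2 + (3 + o**2 - o) = 1 + o**2 - o)
b(m) = 173/24 - m/7 (b(m) = 3 - (m/7 + 101/(-24)) = 3 - (m*(1/7) + 101*(-1/24)) = 3 - (m/7 - 101/24) = 3 - (-101/24 + m/7) = 3 + (101/24 - m/7) = 173/24 - m/7)
b(T(-12)) + O = (173/24 - (1 + (-12)**2 - 1*(-12))/7) - 3624 = (173/24 - (1 + 144 + 12)/7) - 3624 = (173/24 - 1/7*157) - 3624 = (173/24 - 157/7) - 3624 = -2557/168 - 3624 = -611389/168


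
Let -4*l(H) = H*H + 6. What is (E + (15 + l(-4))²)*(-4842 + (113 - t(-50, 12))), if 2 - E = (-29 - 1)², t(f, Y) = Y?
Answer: 15318171/4 ≈ 3.8295e+6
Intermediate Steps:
l(H) = -3/2 - H²/4 (l(H) = -(H*H + 6)/4 = -(H² + 6)/4 = -(6 + H²)/4 = -3/2 - H²/4)
E = -898 (E = 2 - (-29 - 1)² = 2 - 1*(-30)² = 2 - 1*900 = 2 - 900 = -898)
(E + (15 + l(-4))²)*(-4842 + (113 - t(-50, 12))) = (-898 + (15 + (-3/2 - ¼*(-4)²))²)*(-4842 + (113 - 1*12)) = (-898 + (15 + (-3/2 - ¼*16))²)*(-4842 + (113 - 12)) = (-898 + (15 + (-3/2 - 4))²)*(-4842 + 101) = (-898 + (15 - 11/2)²)*(-4741) = (-898 + (19/2)²)*(-4741) = (-898 + 361/4)*(-4741) = -3231/4*(-4741) = 15318171/4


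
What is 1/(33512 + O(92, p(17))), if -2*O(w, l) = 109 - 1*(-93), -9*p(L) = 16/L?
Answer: 1/33411 ≈ 2.9930e-5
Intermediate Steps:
p(L) = -16/(9*L)
O(w, l) = -101 (O(w, l) = -(109 - 1*(-93))/2 = -(109 + 93)/2 = -½*202 = -101)
1/(33512 + O(92, p(17))) = 1/(33512 - 101) = 1/33411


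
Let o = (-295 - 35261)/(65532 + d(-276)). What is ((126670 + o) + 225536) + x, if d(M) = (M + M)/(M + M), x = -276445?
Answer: 4964810057/65533 ≈ 75761.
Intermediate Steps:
d(M) = 1 (d(M) = (2*M)/((2*M)) = (2*M)*(1/(2*M)) = 1)
o = -35556/65533 (o = (-295 - 35261)/(65532 + 1) = -35556/65533 ≈ -0.54257)
((126670 + o) + 225536) + x = ((126670 - 35556/65533) + 225536) - 276445 = (8301029554/65533 + 225536) - 276445 = 23081080242/65533 - 276445 = 4964810057/65533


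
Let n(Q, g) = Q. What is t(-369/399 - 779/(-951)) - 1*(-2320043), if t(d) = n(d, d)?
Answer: 293445985403/126483 ≈ 2.3200e+6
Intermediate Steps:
t(d) = d
t(-369/399 - 779/(-951)) - 1*(-2320043) = (-369/399 - 779/(-951)) - 1*(-2320043) = (-369*1/399 - 779*(-1/951)) + 2320043 = (-123/133 + 779/951) + 2320043 = -13366/126483 + 2320043 = 293445985403/126483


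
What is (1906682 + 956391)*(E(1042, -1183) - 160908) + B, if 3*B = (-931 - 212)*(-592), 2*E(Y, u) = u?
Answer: -924769264823/2 ≈ -4.6238e+11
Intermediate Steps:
E(Y, u) = u/2
B = 225552 (B = ((-931 - 212)*(-592))/3 = (-1143*(-592))/3 = (⅓)*676656 = 225552)
(1906682 + 956391)*(E(1042, -1183) - 160908) + B = (1906682 + 956391)*((½)*(-1183) - 160908) + 225552 = 2863073*(-1183/2 - 160908) + 225552 = 2863073*(-322999/2) + 225552 = -924769715927/2 + 225552 = -924769264823/2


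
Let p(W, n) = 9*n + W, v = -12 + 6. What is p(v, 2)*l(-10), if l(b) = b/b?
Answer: 12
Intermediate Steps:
v = -6
l(b) = 1
p(W, n) = W + 9*n
p(v, 2)*l(-10) = (-6 + 9*2)*1 = (-6 + 18)*1 = 12*1 = 12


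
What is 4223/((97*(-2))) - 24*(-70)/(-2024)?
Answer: -1109159/49082 ≈ -22.598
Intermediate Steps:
4223/((97*(-2))) - 24*(-70)/(-2024) = 4223/(-194) + 1680*(-1/2024) = 4223*(-1/194) - 210/253 = -4223/194 - 210/253 = -1109159/49082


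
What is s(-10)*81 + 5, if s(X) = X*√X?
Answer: 5 - 810*I*√10 ≈ 5.0 - 2561.4*I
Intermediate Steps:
s(X) = X^(3/2)
s(-10)*81 + 5 = (-10)^(3/2)*81 + 5 = -10*I*√10*81 + 5 = -810*I*√10 + 5 = 5 - 810*I*√10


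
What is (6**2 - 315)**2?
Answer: 77841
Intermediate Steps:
(6**2 - 315)**2 = (36 - 315)**2 = (-279)**2 = 77841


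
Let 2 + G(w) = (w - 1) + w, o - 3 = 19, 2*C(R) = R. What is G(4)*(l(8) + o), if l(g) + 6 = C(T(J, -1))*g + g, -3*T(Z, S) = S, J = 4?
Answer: 380/3 ≈ 126.67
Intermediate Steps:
T(Z, S) = -S/3
C(R) = R/2
o = 22 (o = 3 + 19 = 22)
G(w) = -3 + 2*w (G(w) = -2 + ((w - 1) + w) = -2 + ((-1 + w) + w) = -2 + (-1 + 2*w) = -3 + 2*w)
l(g) = -6 + 7*g/6 (l(g) = -6 + (((-⅓*(-1))/2)*g + g) = -6 + (((½)*(⅓))*g + g) = -6 + (g/6 + g) = -6 + 7*g/6)
G(4)*(l(8) + o) = (-3 + 2*4)*((-6 + (7/6)*8) + 22) = (-3 + 8)*((-6 + 28/3) + 22) = 5*(10/3 + 22) = 5*(76/3) = 380/3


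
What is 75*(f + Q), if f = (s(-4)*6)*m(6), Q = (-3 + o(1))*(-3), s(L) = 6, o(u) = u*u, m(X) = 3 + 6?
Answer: 24750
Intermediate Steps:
m(X) = 9
o(u) = u**2
Q = 6 (Q = (-3 + 1**2)*(-3) = (-3 + 1)*(-3) = -2*(-3) = 6)
f = 324 (f = (6*6)*9 = 36*9 = 324)
75*(f + Q) = 75*(324 + 6) = 75*330 = 24750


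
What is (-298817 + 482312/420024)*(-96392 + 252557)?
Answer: -816676770500410/17501 ≈ -4.6665e+10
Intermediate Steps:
(-298817 + 482312/420024)*(-96392 + 252557) = (-298817 + 482312*(1/420024))*156165 = (-298817 + 60289/52503)*156165 = -15688728662/52503*156165 = -816676770500410/17501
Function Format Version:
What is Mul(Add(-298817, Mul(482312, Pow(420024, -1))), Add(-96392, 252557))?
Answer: Rational(-816676770500410, 17501) ≈ -4.6665e+10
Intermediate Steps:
Mul(Add(-298817, Mul(482312, Pow(420024, -1))), Add(-96392, 252557)) = Mul(Add(-298817, Mul(482312, Rational(1, 420024))), 156165) = Mul(Add(-298817, Rational(60289, 52503)), 156165) = Mul(Rational(-15688728662, 52503), 156165) = Rational(-816676770500410, 17501)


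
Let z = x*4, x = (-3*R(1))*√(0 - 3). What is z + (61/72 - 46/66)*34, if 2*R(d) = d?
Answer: 2023/396 - 6*I*√3 ≈ 5.1086 - 10.392*I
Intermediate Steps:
R(d) = d/2
x = -3*I*√3/2 (x = (-3/2)*√(0 - 3) = (-3*½)*√(-3) = -3*I*√3/2 ≈ -2.5981*I)
z = -6*I*√3 (z = -3*I*√3/2*4 = -6*I*√3 ≈ -10.392*I)
z + (61/72 - 46/66)*34 = -6*I*√3 + (61/72 - 46/66)*34 = -6*I*√3 + (61*(1/72) - 46*1/66)*34 = -6*I*√3 + (61/72 - 23/33)*34 = -6*I*√3 + (119/792)*34 = -6*I*√3 + 2023/396 = 2023/396 - 6*I*√3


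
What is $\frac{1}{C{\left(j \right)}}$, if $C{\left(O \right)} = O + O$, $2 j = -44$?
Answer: $- \frac{1}{44} \approx -0.022727$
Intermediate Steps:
$j = -22$ ($j = \frac{1}{2} \left(-44\right) = -22$)
$C{\left(O \right)} = 2 O$
$\frac{1}{C{\left(j \right)}} = \frac{1}{2 \left(-22\right)} = \frac{1}{-44} = - \frac{1}{44}$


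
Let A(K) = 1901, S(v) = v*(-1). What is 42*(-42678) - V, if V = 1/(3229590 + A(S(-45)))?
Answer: -5792370061717/3231491 ≈ -1.7925e+6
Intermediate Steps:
S(v) = -v
V = 1/3231491 (V = 1/(3229590 + 1901) = 1/3231491 ≈ 3.0945e-7)
42*(-42678) - V = 42*(-42678) - 1*1/3231491 = -1792476 - 1/3231491 = -5792370061717/3231491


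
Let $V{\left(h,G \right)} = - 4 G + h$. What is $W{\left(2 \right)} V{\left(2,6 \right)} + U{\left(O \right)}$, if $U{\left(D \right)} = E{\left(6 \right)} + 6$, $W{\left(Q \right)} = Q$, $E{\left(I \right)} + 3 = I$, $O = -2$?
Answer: $-35$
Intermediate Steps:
$E{\left(I \right)} = -3 + I$
$V{\left(h,G \right)} = h - 4 G$
$U{\left(D \right)} = 9$ ($U{\left(D \right)} = \left(-3 + 6\right) + 6 = 3 + 6 = 9$)
$W{\left(2 \right)} V{\left(2,6 \right)} + U{\left(O \right)} = 2 \left(2 - 24\right) + 9 = 2 \left(-22\right) + 9 = -44 + 9 = -35$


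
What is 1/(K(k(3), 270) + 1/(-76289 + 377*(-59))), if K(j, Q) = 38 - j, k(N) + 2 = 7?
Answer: 98532/3251555 ≈ 0.030303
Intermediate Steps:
k(N) = 5 (k(N) = -2 + 7 = 5)
1/(K(k(3), 270) + 1/(-76289 + 377*(-59))) = 1/((38 - 1*5) + 1/(-76289 + 377*(-59))) = 1/((38 - 5) + 1/(-76289 - 22243)) = 1/(33 + 1/(-98532)) = 1/(33 - 1/98532) = 1/(3251555/98532) = 98532/3251555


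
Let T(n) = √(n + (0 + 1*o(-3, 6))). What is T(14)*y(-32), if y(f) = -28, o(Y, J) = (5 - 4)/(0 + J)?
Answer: -14*√510/3 ≈ -105.39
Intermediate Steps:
o(Y, J) = 1/J
T(n) = √(⅙ + n) (T(n) = √(n + (0 + 1/6)) = √(n + (0 + 1*(⅙))) = √(n + (0 + ⅙)) = √(n + ⅙) = √(⅙ + n))
T(14)*y(-32) = (√(6 + 36*14)/6)*(-28) = (√(6 + 504)/6)*(-28) = (√510/6)*(-28) = -14*√510/3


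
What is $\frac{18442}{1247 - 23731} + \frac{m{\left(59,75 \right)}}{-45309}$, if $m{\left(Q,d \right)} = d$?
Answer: $- \frac{12685983}{15435266} \approx -0.82188$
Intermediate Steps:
$\frac{18442}{1247 - 23731} + \frac{m{\left(59,75 \right)}}{-45309} = \frac{18442}{1247 - 23731} + \frac{75}{-45309} = \frac{18442}{-22484} + 75 \left(- \frac{1}{45309}\right) = 18442 \left(- \frac{1}{22484}\right) - \frac{25}{15103} = - \frac{9221}{11242} - \frac{25}{15103} = - \frac{12685983}{15435266}$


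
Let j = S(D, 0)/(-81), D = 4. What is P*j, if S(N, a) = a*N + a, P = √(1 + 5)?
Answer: 0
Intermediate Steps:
P = √6 ≈ 2.4495
S(N, a) = a + N*a (S(N, a) = N*a + a = a + N*a)
j = 0 (j = (0*(1 + 4))/(-81) = (0*5)*(-1/81) = 0*(-1/81) = 0)
P*j = √6*0 = 0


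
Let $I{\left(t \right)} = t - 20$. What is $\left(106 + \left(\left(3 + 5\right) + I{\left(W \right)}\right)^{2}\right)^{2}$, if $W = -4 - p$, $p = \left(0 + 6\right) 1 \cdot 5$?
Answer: $4937284$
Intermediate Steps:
$p = 30$ ($p = 6 \cdot 1 \cdot 5 = 6 \cdot 5 = 30$)
$W = -34$ ($W = -4 - 30 = -34$)
$I{\left(t \right)} = -20 + t$ ($I{\left(t \right)} = t - 20 = -20 + t$)
$\left(106 + \left(\left(3 + 5\right) + I{\left(W \right)}\right)^{2}\right)^{2} = \left(106 + \left(\left(3 + 5\right) - 54\right)^{2}\right)^{2} = \left(106 + \left(8 - 54\right)^{2}\right)^{2} = \left(106 + \left(-46\right)^{2}\right)^{2} = \left(106 + 2116\right)^{2} = 2222^{2} = 4937284$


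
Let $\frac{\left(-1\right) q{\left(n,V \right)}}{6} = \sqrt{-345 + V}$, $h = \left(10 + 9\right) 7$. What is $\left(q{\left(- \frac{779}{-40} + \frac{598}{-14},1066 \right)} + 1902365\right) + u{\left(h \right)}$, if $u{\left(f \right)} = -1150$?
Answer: $1901215 - 6 \sqrt{721} \approx 1.9011 \cdot 10^{6}$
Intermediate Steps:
$h = 133$ ($h = 19 \cdot 7 = 133$)
$q{\left(n,V \right)} = - 6 \sqrt{-345 + V}$
$\left(q{\left(- \frac{779}{-40} + \frac{598}{-14},1066 \right)} + 1902365\right) + u{\left(h \right)} = \left(- 6 \sqrt{-345 + 1066} + 1902365\right) - 1150 = \left(- 6 \sqrt{721} + 1902365\right) - 1150 = \left(1902365 - 6 \sqrt{721}\right) - 1150 = 1901215 - 6 \sqrt{721}$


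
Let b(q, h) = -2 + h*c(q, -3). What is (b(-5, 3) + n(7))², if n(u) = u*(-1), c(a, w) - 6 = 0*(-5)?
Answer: 81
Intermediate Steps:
c(a, w) = 6 (c(a, w) = 6 + 0*(-5) = 6 + 0 = 6)
b(q, h) = -2 + 6*h (b(q, h) = -2 + h*6 = -2 + 6*h)
n(u) = -u
(b(-5, 3) + n(7))² = ((-2 + 6*3) - 1*7)² = ((-2 + 18) - 7)² = (16 - 7)² = 9² = 81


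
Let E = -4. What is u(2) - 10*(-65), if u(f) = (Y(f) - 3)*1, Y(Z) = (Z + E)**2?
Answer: 651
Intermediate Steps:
Y(Z) = (-4 + Z)**2 (Y(Z) = (Z - 4)**2 = (-4 + Z)**2)
u(f) = -3 + (-4 + f)**2 (u(f) = ((-4 + f)**2 - 3)*1 = (-3 + (-4 + f)**2)*1 = -3 + (-4 + f)**2)
u(2) - 10*(-65) = (-3 + (-4 + 2)**2) - 10*(-65) = (-3 + (-2)**2) + 650 = (-3 + 4) + 650 = 1 + 650 = 651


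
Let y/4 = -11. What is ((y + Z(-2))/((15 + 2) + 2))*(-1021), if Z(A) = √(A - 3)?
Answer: 44924/19 - 1021*I*√5/19 ≈ 2364.4 - 120.16*I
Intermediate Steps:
y = -44 (y = 4*(-11) = -44)
Z(A) = √(-3 + A)
((y + Z(-2))/((15 + 2) + 2))*(-1021) = ((-44 + √(-3 - 2))/((15 + 2) + 2))*(-1021) = ((-44 + √(-5))/(17 + 2))*(-1021) = ((-44 + I*√5)/19)*(-1021) = ((-44 + I*√5)*(1/19))*(-1021) = (-44/19 + I*√5/19)*(-1021) = 44924/19 - 1021*I*√5/19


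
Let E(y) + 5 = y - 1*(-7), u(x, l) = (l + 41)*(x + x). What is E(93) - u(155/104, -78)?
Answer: 10675/52 ≈ 205.29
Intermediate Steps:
u(x, l) = 2*x*(41 + l) (u(x, l) = (41 + l)*(2*x) = 2*x*(41 + l))
E(y) = 2 + y (E(y) = -5 + (y - 1*(-7)) = -5 + (y + 7) = -5 + (7 + y) = 2 + y)
E(93) - u(155/104, -78) = (2 + 93) - 2*155/104*(41 - 78) = 95 - 2*155*(1/104)*(-37) = 95 - 2*155*(-37)/104 = 95 - 1*(-5735/52) = 95 + 5735/52 = 10675/52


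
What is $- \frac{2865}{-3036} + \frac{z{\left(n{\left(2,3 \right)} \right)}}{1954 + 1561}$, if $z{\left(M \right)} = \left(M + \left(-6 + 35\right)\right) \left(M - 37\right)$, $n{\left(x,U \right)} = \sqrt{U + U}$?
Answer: $\frac{2277021}{3557180} - \frac{8 \sqrt{6}}{3515} \approx 0.63454$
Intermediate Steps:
$n{\left(x,U \right)} = \sqrt{2} \sqrt{U}$ ($n{\left(x,U \right)} = \sqrt{2 U} = \sqrt{2} \sqrt{U}$)
$z{\left(M \right)} = \left(-37 + M\right) \left(29 + M\right)$ ($z{\left(M \right)} = \left(M + 29\right) \left(-37 + M\right) = \left(29 + M\right) \left(-37 + M\right) = \left(-37 + M\right) \left(29 + M\right)$)
$- \frac{2865}{-3036} + \frac{z{\left(n{\left(2,3 \right)} \right)}}{1954 + 1561} = - \frac{2865}{-3036} + \frac{-1073 + \left(\sqrt{2} \sqrt{3}\right)^{2} - 8 \sqrt{2} \sqrt{3}}{1954 + 1561} = \left(-2865\right) \left(- \frac{1}{3036}\right) + \frac{-1073 + \left(\sqrt{6}\right)^{2} - 8 \sqrt{6}}{3515} = \frac{955}{1012} + \left(-1073 + 6 - 8 \sqrt{6}\right) \frac{1}{3515} = \frac{955}{1012} + \left(-1067 - 8 \sqrt{6}\right) \frac{1}{3515} = \frac{955}{1012} - \left(\frac{1067}{3515} + \frac{8 \sqrt{6}}{3515}\right) = \frac{2277021}{3557180} - \frac{8 \sqrt{6}}{3515}$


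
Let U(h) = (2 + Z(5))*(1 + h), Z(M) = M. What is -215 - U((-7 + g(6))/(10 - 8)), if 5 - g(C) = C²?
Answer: -89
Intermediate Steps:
g(C) = 5 - C²
U(h) = 7 + 7*h (U(h) = (2 + 5)*(1 + h) = 7*(1 + h) = 7 + 7*h)
-215 - U((-7 + g(6))/(10 - 8)) = -215 - (7 + 7*((-7 + (5 - 1*6²))/(10 - 8))) = -215 - (7 + 7*((-7 + (5 - 1*36))/2)) = -215 - (7 + 7*((-7 + (5 - 36))*(½))) = -215 - (7 + 7*((-7 - 31)*(½))) = -215 - (7 + 7*(-38*½)) = -215 - (7 + 7*(-19)) = -215 - (7 - 133) = -215 - 1*(-126) = -215 + 126 = -89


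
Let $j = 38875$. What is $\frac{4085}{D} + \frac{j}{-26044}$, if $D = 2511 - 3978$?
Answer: $- \frac{163419365}{38206548} \approx -4.2773$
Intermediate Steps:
$D = -1467$
$\frac{4085}{D} + \frac{j}{-26044} = \frac{4085}{-1467} + \frac{38875}{-26044} = 4085 \left(- \frac{1}{1467}\right) + 38875 \left(- \frac{1}{26044}\right) = - \frac{4085}{1467} - \frac{38875}{26044} = - \frac{163419365}{38206548}$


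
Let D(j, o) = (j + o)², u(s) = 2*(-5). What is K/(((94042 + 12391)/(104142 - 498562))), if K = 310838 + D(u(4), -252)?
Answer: -149675290440/106433 ≈ -1.4063e+6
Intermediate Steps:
u(s) = -10
K = 379482 (K = 310838 + (-10 - 252)² = 310838 + (-262)² = 310838 + 68644 = 379482)
K/(((94042 + 12391)/(104142 - 498562))) = 379482/(((94042 + 12391)/(104142 - 498562))) = 379482/((106433/(-394420))) = 379482/((106433*(-1/394420))) = 379482/(-106433/394420) = 379482*(-394420/106433) = -149675290440/106433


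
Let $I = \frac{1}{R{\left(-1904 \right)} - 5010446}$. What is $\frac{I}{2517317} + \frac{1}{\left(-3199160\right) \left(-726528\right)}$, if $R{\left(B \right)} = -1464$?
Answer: $\frac{93566244809}{266585672448596831784960} \approx 3.5098 \cdot 10^{-13}$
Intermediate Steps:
$I = - \frac{1}{5011910}$ ($I = \frac{1}{-1464 - 5010446} = \frac{1}{-5011910} = - \frac{1}{5011910} \approx -1.9952 \cdot 10^{-7}$)
$\frac{I}{2517317} + \frac{1}{\left(-3199160\right) \left(-726528\right)} = - \frac{1}{5011910 \cdot 2517317} + \frac{1}{\left(-3199160\right) \left(-726528\right)} = \left(- \frac{1}{5011910}\right) \frac{1}{2517317} - - \frac{1}{2324279316480} = - \frac{1}{12616566245470} + \frac{1}{2324279316480} = \frac{93566244809}{266585672448596831784960}$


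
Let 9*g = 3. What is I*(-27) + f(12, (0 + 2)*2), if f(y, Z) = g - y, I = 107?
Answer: -8702/3 ≈ -2900.7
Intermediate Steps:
g = ⅓ (g = (⅑)*3 = ⅓ ≈ 0.33333)
f(y, Z) = ⅓ - y
I*(-27) + f(12, (0 + 2)*2) = 107*(-27) + (⅓ - 1*12) = -2889 + (⅓ - 12) = -2889 - 35/3 = -8702/3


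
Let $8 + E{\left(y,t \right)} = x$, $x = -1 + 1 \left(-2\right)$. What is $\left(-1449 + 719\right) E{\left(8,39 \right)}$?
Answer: $8030$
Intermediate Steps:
$x = -3$ ($x = -1 - 2 = -3$)
$E{\left(y,t \right)} = -11$ ($E{\left(y,t \right)} = -8 - 3 = -11$)
$\left(-1449 + 719\right) E{\left(8,39 \right)} = \left(-1449 + 719\right) \left(-11\right) = \left(-730\right) \left(-11\right) = 8030$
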